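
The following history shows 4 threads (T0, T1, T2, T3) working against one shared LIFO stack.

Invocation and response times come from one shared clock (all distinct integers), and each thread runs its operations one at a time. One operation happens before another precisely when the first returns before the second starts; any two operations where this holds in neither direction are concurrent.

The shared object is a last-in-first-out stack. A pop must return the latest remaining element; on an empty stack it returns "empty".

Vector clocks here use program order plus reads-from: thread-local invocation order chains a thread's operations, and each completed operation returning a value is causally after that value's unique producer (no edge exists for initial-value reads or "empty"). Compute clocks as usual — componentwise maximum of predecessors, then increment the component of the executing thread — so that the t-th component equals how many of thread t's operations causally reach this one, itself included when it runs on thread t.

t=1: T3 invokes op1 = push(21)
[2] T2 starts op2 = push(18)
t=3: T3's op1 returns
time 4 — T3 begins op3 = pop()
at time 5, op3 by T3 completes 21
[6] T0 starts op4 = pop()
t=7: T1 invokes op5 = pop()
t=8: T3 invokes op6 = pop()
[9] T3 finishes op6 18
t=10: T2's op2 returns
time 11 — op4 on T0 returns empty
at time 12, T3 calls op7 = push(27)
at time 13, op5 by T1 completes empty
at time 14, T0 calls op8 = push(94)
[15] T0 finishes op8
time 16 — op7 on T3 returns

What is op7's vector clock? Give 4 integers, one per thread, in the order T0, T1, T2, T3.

VC(op1, invoked at 1): no causal predecessors; +1 on T3 → (0, 0, 0, 1)
VC(op2, invoked at 2): no causal predecessors; +1 on T2 → (0, 0, 1, 0)
VC(op5, invoked at 7): no causal predecessors; +1 on T1 → (0, 1, 0, 0)
VC(op4, invoked at 6): no causal predecessors; +1 on T0 → (1, 0, 0, 0)
VC(op3, invoked at 4): max of VC(op1)=(0, 0, 0, 1), then +1 on thread T3 → (0, 0, 0, 2)
VC(op8, invoked at 14): max of VC(op4)=(1, 0, 0, 0), then +1 on thread T0 → (2, 0, 0, 0)
VC(op6, invoked at 8): max of VC(op2)=(0, 0, 1, 0), VC(op3)=(0, 0, 0, 2), then +1 on thread T3 → (0, 0, 1, 3)
VC(op7, invoked at 12): max of VC(op6)=(0, 0, 1, 3), then +1 on thread T3 → (0, 0, 1, 4)
target: VC(op7) = (0, 0, 1, 4)

(0, 0, 1, 4)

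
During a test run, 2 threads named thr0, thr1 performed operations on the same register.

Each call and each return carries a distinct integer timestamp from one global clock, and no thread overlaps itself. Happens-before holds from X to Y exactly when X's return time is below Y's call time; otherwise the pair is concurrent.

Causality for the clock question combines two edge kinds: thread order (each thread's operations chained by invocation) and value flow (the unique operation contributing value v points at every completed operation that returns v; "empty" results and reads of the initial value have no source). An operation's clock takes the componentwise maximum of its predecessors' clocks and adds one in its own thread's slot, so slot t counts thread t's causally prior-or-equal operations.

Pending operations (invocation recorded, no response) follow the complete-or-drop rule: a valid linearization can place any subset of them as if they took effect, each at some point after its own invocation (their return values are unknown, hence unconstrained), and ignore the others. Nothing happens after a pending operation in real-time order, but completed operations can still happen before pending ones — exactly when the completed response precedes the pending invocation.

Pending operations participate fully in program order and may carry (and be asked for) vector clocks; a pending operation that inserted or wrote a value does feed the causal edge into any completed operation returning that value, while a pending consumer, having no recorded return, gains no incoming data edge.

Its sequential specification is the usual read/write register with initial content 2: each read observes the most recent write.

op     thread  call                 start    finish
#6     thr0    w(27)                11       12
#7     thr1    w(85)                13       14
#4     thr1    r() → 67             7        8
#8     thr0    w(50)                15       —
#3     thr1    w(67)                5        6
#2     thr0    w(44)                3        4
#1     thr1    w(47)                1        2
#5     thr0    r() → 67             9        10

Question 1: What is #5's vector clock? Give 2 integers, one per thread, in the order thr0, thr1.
no predecessors for #1 (invoked 1): thr1 increments from zero → (0, 1)
no predecessors for #2 (invoked 3): thr0 increments from zero → (1, 0)
from VC(#1)=(0, 1), #3 (invoked 5) maxes components and bumps thr1 → (0, 2)
from VC(#3)=(0, 2), #4 (invoked 7) maxes components and bumps thr1 → (0, 3)
from VC(#4)=(0, 3), #7 (invoked 13) maxes components and bumps thr1 → (0, 4)
from VC(#2)=(1, 0), VC(#3)=(0, 2), #5 (invoked 9) maxes components and bumps thr0 → (2, 2)
from VC(#5)=(2, 2), #6 (invoked 11) maxes components and bumps thr0 → (3, 2)
from VC(#6)=(3, 2), #8 (invoked 15) maxes components and bumps thr0 → (4, 2)
target: VC(#5) = (2, 2)

(2, 2)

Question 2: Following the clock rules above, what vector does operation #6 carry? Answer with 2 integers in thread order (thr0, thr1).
root op #1, invoked 1: fresh clock plus thr1's own tick → (0, 1)
root op #2, invoked 3: fresh clock plus thr0's own tick → (1, 0)
VC(#3, invoked at 5): max of VC(#1)=(0, 1), then +1 on thread thr1 → (0, 2)
VC(#4, invoked at 7): max of VC(#3)=(0, 2), then +1 on thread thr1 → (0, 3)
VC(#7, invoked at 13): max of VC(#4)=(0, 3), then +1 on thread thr1 → (0, 4)
VC(#5, invoked at 9): max of VC(#2)=(1, 0), VC(#3)=(0, 2), then +1 on thread thr0 → (2, 2)
VC(#6, invoked at 11): max of VC(#5)=(2, 2), then +1 on thread thr0 → (3, 2)
VC(#8, invoked at 15): max of VC(#6)=(3, 2), then +1 on thread thr0 → (4, 2)
target: VC(#6) = (3, 2)

(3, 2)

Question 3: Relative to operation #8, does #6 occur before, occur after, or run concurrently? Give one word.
#6 spans [11,12], #8 spans [15,…)
resp(#6)=12 < inv(#8)=15

before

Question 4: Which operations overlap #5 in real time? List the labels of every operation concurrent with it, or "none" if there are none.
#5 runs from 9 to 10; window-overlapping ops are concurrent
#1 [1,2]: before
#2 [3,4]: before
#3 [5,6]: before
#4 [7,8]: before
#6 [11,12]: after
#7 [13,14]: after
#8 [15,…): after

none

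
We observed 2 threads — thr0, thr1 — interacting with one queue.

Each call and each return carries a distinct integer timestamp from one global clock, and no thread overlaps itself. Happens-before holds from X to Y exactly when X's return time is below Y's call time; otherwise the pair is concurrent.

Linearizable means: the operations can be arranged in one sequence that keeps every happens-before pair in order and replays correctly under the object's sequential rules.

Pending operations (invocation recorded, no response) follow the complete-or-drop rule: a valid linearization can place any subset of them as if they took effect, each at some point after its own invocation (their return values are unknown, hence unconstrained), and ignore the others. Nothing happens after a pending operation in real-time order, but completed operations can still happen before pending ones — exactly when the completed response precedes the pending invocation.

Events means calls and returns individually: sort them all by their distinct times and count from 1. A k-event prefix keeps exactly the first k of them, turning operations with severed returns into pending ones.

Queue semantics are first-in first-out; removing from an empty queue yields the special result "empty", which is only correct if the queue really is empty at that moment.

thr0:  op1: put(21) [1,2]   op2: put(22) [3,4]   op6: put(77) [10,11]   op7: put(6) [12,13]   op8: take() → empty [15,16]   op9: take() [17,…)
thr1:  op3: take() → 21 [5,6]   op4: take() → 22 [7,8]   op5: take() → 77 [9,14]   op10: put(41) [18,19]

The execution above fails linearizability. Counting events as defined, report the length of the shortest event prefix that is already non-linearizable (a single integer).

one valid order for events 1..15 is op1, op2, op3, op4, op6, op5, op7:
step 1: op1 put(21) — queue <21>
step 2: op2 put(22) — queue <21,22>
step 3: op3 take() → 21 — queue <22>
step 4: op4 take() → 22 — queue <>
step 5: op6 put(77) — queue <77>
step 6: op5 take() → 77 — queue <>
step 7: op7 put(6) — queue <6>
adding event 16 (op8 responds at 16) leaves no legal real-time order
sample order op1, op2, op3, op4, op5, op6, op7, op8 stalls at step 5 — op5 take() → 77 has no legal effect
sample order op1, op2, op3, op4, op6, op5, op7, op8 stalls at step 8 — op8 take() → empty has no legal effect

16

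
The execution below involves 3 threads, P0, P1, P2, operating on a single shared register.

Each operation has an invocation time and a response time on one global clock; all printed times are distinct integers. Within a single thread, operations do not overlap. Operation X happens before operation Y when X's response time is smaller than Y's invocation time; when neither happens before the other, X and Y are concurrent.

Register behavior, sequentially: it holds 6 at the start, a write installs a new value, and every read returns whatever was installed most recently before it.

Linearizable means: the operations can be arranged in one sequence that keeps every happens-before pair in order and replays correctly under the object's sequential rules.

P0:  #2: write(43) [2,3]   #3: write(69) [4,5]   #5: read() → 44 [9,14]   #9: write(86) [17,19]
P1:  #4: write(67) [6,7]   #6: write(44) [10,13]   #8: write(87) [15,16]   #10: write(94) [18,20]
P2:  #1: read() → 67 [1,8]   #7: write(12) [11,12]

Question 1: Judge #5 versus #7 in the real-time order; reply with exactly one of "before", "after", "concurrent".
Answer: concurrent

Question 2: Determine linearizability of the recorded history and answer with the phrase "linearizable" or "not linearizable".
witness order: #2, #3, #4, #1, #6, #5, #7, #8, #9, #10
after step 1 (#2 write(43)): value 43
after step 2 (#3 write(69)): value 69
after step 3 (#4 write(67)): value 67
after step 4 (#1 read() → 67): value 67
after step 5 (#6 write(44)): value 44
after step 6 (#5 read() → 44): value 44
after step 7 (#7 write(12)): value 12
after step 8 (#8 write(87)): value 87
after step 9 (#9 write(86)): value 86
after step 10 (#10 write(94)): value 94

linearizable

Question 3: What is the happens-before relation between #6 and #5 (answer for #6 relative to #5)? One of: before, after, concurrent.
Answer: concurrent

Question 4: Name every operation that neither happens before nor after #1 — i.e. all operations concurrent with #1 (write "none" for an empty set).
Answer: #2, #3, #4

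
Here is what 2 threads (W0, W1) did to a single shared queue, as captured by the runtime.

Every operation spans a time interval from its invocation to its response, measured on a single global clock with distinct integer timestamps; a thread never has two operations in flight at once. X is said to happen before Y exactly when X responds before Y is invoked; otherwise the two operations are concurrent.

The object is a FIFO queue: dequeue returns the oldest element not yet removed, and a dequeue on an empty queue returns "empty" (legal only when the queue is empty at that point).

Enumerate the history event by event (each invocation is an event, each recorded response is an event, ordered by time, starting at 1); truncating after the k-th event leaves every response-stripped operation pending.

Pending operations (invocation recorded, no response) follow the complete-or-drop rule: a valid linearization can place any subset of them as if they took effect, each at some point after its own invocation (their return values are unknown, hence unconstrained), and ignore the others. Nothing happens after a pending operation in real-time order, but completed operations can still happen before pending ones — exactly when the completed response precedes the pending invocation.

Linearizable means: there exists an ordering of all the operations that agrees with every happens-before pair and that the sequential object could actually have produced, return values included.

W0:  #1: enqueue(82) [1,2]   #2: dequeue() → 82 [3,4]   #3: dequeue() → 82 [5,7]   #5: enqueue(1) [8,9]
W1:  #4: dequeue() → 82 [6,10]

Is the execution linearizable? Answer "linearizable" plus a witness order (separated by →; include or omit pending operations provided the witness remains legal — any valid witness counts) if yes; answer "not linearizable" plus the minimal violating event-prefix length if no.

not linearizable — minimal violating prefix: 7 events

through event 6 a valid linearization exists; event 7 (#3 responding at time 7) ends that
a single order respects real time; the 3 completed queue operations fail replay along it
every completion of the 1 pending operation (#4) was checked; none linearizes
take #1, #2, #3 (pending dropped): step 3 already fails, because #3 dequeue() → 82 cannot occur there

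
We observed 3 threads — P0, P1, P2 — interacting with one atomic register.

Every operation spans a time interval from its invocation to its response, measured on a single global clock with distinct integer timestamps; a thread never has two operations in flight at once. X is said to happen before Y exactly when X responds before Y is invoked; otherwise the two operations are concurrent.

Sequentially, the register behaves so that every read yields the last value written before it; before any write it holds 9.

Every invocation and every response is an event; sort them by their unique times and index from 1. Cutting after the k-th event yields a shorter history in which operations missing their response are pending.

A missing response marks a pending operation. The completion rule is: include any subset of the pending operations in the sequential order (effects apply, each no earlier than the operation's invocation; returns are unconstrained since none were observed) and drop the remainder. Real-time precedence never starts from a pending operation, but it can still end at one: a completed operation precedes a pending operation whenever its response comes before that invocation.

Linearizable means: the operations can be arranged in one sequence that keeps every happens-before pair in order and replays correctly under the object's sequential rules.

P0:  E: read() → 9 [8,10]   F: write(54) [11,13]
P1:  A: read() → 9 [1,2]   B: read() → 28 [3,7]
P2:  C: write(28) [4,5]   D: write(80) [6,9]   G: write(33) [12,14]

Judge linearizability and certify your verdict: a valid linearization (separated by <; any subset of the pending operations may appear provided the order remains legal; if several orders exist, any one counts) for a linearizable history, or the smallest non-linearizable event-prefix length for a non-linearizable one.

not linearizable — minimal violating prefix: 10 events

prefix check: 1..9 passes, 1..10 fails once E's time-10 response joins
the 5 completed operations admit 5 real-time orders; each fails the atomic register replay
e.g. A, B, C, D, E: illegal at step 2, since B read() → 28 cannot apply there
e.g. A, B, C, E, D: illegal at step 2, since B read() → 28 cannot apply there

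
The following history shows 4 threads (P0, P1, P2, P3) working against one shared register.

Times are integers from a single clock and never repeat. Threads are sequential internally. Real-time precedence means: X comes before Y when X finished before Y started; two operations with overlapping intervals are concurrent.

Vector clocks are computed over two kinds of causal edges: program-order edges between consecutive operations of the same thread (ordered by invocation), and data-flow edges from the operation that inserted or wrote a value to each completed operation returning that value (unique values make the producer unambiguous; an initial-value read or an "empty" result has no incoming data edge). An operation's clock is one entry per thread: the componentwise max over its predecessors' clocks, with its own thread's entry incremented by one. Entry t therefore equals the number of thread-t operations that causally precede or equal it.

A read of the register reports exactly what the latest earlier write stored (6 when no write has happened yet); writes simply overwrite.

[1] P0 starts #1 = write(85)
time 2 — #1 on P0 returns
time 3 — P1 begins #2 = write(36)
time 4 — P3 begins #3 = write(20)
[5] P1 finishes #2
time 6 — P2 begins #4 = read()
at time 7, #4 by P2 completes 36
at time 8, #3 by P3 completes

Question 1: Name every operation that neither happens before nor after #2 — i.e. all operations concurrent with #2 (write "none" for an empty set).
#2 spans [3,5]: anything still running between times 3 and 5 counts as concurrent
#1 [1,2]: before
#3 [4,8]: concurrent
#4 [6,7]: after

#3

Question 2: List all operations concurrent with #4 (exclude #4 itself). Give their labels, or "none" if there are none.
concurrent with #4 ([6,7]): every op whose interval crosses 6..7
#1 [1,2]: before
#2 [3,5]: before
#3 [4,8]: concurrent

#3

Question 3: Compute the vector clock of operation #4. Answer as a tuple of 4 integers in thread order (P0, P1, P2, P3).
VC(#3, invoked at 4): no causal predecessors; +1 on P3 → (0, 0, 0, 1)
VC(#2, invoked at 3): no causal predecessors; +1 on P1 → (0, 1, 0, 0)
VC(#1, invoked at 1): no causal predecessors; +1 on P0 → (1, 0, 0, 0)
#4, invoked 6, takes VC(#2)=(0, 1, 0, 0) under max, adds 1 for P2 → (0, 1, 1, 0)
target: VC(#4) = (0, 1, 1, 0)

(0, 1, 1, 0)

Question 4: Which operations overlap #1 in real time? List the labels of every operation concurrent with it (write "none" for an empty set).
overlap test against #1 [1,2]: concurrent iff the interval meets 1..2
#2 [3,5]: after
#3 [4,8]: after
#4 [6,7]: after

none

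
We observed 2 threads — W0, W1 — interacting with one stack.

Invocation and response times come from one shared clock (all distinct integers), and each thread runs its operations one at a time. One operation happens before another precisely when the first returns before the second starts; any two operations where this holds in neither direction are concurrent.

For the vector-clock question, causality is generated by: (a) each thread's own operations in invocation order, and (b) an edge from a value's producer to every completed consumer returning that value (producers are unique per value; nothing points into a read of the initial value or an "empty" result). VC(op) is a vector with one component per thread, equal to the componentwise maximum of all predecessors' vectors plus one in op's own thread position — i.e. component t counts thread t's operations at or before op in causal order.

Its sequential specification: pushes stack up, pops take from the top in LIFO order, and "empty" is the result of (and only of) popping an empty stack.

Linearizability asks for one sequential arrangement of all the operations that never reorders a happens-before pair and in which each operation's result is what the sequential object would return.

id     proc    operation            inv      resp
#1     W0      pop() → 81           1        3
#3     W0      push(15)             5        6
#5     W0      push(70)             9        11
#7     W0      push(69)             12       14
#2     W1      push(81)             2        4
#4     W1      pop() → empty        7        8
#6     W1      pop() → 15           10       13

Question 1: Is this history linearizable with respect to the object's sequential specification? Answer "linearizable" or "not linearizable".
not linearizable

already the first 8 events (up to #4's response at time 8) admit no linearization; the first 7 still do
real-time-consistent orders of the 4 completed operations: 2 — all fail the stack replay
for example #1, #2, #3, #4 fails at step 1: #1 pop() → 81 is not legal there
for example #2, #1, #3, #4 fails at step 4: #4 pop() → empty is not legal there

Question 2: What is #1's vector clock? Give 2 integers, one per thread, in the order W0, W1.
Answer: (1, 1)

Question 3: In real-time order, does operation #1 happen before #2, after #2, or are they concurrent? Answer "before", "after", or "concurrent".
Answer: concurrent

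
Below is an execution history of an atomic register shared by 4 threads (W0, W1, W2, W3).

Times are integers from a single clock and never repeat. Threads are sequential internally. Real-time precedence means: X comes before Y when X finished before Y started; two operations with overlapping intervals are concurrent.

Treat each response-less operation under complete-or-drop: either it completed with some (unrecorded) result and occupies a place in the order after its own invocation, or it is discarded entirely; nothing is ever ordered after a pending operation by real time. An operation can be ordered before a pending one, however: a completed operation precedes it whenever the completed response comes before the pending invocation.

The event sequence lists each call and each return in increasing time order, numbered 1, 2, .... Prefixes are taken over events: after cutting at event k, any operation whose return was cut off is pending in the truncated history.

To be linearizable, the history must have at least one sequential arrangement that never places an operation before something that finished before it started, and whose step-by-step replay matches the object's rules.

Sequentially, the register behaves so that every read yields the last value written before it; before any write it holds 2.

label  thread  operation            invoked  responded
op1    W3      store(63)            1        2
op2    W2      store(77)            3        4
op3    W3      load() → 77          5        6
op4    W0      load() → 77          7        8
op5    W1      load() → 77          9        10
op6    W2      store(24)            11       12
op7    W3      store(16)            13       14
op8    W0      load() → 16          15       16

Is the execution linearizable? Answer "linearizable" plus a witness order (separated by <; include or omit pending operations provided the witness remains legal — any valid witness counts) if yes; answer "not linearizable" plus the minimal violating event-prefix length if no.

after step 1 (op1 store(63)): value 63
after step 2 (op2 store(77)): value 77
after step 3 (op3 load() → 77): value 77
after step 4 (op4 load() → 77): value 77
after step 5 (op5 load() → 77): value 77
after step 6 (op6 store(24)): value 24
after step 7 (op7 store(16)): value 16
after step 8 (op8 load() → 16): value 16

linearizable — witness: op1 < op2 < op3 < op4 < op5 < op6 < op7 < op8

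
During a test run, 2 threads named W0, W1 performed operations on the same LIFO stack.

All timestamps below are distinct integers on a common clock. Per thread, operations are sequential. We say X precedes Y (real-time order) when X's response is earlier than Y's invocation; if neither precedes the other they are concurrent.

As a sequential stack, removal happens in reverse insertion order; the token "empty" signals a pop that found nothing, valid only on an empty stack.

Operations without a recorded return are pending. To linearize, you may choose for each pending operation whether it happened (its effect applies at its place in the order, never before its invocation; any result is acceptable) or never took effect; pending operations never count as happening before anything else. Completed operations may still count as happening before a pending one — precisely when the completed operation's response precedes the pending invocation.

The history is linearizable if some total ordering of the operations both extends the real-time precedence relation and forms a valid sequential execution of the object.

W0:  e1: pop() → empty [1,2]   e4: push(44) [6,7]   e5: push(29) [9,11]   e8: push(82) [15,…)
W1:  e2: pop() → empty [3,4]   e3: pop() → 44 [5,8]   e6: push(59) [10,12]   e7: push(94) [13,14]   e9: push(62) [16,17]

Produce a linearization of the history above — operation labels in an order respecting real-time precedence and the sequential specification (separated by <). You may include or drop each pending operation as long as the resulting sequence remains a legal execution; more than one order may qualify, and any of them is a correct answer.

e1 < e2 < e4 < e3 < e5 < e6 < e7 < e8 < e9

step 1: e1 pop() → empty — stack <>
step 2: e2 pop() → empty — stack <>
step 3: e4 push(44) — stack <44>
step 4: e3 pop() → 44 — stack <>
step 5: e5 push(29) — stack <29>
step 6: e6 push(59) — stack <29,59>
step 7: e7 push(94) — stack <29,59,94>
step 8: e8 push(82) (pending, included) — stack <29,59,94,82>
step 9: e9 push(62) — stack <29,59,94,82,62>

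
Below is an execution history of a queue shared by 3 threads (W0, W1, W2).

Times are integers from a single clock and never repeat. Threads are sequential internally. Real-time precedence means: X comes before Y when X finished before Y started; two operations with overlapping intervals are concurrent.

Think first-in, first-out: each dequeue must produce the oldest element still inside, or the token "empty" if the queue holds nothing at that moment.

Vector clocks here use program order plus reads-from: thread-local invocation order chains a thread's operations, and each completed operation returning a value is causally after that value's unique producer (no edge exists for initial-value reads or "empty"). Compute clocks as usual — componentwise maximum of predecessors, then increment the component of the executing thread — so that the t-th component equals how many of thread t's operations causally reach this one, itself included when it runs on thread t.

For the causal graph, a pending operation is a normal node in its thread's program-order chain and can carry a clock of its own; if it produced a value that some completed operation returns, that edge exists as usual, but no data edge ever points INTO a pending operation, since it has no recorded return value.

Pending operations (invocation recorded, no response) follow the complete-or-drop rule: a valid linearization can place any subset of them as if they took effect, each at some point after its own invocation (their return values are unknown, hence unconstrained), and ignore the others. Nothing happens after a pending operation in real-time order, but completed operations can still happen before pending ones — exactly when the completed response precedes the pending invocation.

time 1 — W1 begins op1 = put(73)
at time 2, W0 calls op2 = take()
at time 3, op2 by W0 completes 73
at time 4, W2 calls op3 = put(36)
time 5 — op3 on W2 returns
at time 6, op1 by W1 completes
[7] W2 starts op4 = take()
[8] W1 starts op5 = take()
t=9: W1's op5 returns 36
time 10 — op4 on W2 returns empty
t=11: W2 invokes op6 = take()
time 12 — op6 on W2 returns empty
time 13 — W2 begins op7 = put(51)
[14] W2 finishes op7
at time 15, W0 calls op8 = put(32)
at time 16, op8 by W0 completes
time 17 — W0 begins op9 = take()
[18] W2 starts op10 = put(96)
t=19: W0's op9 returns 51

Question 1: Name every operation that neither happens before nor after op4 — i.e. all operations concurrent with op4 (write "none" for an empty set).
concurrent with op4 ([7,10]): every op whose interval crosses 7..10
op1 [1,6]: before
op2 [2,3]: before
op3 [4,5]: before
op5 [8,9]: concurrent
op6 [11,12]: after
op7 [13,14]: after
op8 [15,16]: after
op9 [17,19]: after
op10 [18,…): after

op5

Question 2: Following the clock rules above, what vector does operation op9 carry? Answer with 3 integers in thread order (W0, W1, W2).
no predecessors for op3 (invoked 4): W2 increments from zero → (0, 0, 1)
no predecessors for op1 (invoked 1): W1 increments from zero → (0, 1, 0)
merge at op4 (invoked 7): VC(op3)=(0, 0, 1), own-thread bump on W2 → (0, 0, 2)
merge at op2 (invoked 2): VC(op1)=(0, 1, 0), own-thread bump on W0 → (1, 1, 0)
merge at op6 (invoked 11): VC(op4)=(0, 0, 2), own-thread bump on W2 → (0, 0, 3)
merge at op5 (invoked 8): VC(op1)=(0, 1, 0), VC(op3)=(0, 0, 1), own-thread bump on W1 → (0, 2, 1)
merge at op8 (invoked 15): VC(op2)=(1, 1, 0), own-thread bump on W0 → (2, 1, 0)
merge at op7 (invoked 13): VC(op6)=(0, 0, 3), own-thread bump on W2 → (0, 0, 4)
merge at op10 (invoked 18): VC(op7)=(0, 0, 4), own-thread bump on W2 → (0, 0, 5)
merge at op9 (invoked 17): VC(op7)=(0, 0, 4), VC(op8)=(2, 1, 0), own-thread bump on W0 → (3, 1, 4)
target: VC(op9) = (3, 1, 4)

(3, 1, 4)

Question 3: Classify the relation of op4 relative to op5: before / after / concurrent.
op4 spans [7,10], op5 spans [8,9]
the intervals overlap in both directions

concurrent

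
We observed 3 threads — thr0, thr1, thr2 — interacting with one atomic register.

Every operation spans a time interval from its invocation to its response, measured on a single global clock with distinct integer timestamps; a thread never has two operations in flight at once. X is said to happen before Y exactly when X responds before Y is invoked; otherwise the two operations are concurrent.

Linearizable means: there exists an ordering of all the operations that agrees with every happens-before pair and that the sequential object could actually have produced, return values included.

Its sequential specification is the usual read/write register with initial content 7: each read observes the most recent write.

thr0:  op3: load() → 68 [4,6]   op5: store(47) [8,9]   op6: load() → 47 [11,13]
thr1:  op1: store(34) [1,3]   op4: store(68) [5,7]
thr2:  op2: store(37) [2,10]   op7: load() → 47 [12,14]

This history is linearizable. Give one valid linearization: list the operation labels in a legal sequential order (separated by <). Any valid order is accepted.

1. op1 store(34), leaving value 34
2. op2 store(37), leaving value 37
3. op4 store(68), leaving value 68
4. op3 load() → 68, leaving value 68
5. op5 store(47), leaving value 47
6. op6 load() → 47, leaving value 47
7. op7 load() → 47, leaving value 47

op1 < op2 < op4 < op3 < op5 < op6 < op7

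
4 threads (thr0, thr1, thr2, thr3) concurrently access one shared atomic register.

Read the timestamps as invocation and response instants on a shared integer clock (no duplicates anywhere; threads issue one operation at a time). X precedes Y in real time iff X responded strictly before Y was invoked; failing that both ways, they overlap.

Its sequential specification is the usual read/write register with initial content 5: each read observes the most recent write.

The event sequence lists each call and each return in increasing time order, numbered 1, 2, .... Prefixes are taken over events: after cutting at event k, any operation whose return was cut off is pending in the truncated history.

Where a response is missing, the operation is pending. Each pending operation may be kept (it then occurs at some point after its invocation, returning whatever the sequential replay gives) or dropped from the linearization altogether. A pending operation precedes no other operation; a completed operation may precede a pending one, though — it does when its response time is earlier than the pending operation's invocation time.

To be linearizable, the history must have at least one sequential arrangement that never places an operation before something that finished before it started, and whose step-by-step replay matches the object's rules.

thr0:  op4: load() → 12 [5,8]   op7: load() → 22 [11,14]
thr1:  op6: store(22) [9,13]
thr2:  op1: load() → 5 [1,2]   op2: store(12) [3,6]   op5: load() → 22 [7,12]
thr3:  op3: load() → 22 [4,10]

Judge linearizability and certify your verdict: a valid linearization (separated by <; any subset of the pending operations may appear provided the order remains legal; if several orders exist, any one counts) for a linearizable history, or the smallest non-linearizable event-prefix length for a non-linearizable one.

step 1: op1 load() → 5 — value 5
step 2: op2 store(12) — value 12
step 3: op4 load() → 12 — value 12
step 4: op6 store(22) — value 22
step 5: op3 load() → 22 — value 22
step 6: op5 load() → 22 — value 22
step 7: op7 load() → 22 — value 22

linearizable — witness: op1 < op2 < op4 < op6 < op3 < op5 < op7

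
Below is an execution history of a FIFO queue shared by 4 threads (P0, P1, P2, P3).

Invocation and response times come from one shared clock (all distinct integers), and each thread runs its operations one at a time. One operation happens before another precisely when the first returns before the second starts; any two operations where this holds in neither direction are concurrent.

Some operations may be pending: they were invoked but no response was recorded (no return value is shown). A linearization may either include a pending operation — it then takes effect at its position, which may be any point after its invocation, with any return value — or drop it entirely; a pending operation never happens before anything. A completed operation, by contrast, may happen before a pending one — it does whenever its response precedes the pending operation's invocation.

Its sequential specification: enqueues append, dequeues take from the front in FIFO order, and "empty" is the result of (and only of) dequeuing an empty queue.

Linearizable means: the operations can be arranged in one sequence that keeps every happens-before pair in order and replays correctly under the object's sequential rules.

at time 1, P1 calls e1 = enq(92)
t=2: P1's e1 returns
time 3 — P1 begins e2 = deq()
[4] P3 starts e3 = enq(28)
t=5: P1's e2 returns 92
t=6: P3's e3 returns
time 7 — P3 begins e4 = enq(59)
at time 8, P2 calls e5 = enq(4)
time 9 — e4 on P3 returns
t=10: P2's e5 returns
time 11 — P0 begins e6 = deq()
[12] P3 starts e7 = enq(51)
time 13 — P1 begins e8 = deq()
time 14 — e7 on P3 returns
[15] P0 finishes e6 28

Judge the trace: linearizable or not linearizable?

witness order: e1, e2, e3, e4, e5, e6, e7
1. e1 enq(92), leaving queue <92>
2. e2 deq() → 92, leaving queue <>
3. e3 enq(28), leaving queue <28>
4. e4 enq(59), leaving queue <28,59>
5. e5 enq(4), leaving queue <28,59,4>
6. e6 deq() → 28, leaving queue <59,4>
7. e7 enq(51), leaving queue <59,4,51>

linearizable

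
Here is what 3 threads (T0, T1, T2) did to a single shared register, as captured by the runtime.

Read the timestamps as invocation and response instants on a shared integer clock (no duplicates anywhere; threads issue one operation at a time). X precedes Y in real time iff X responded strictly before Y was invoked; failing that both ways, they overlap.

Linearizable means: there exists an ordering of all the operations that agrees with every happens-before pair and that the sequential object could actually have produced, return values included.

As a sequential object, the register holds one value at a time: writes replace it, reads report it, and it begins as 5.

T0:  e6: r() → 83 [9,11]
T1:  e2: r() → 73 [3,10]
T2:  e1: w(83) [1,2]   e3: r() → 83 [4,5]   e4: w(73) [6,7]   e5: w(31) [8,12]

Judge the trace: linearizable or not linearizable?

not linearizable

already the first 11 events (up to e6's response at time 11) admit no linearization; the first 10 still do
checked exhaustively: 4 real-time-consistent orders of 5 completed operations, zero legal register replays
completion choices over the 1 pending operation (e5) were checked; none helps
one such order, e1, e2, e3, e4, e6 (pending dropped), breaks at step 2 where e2 r() → 73 is illegal
one such order, e1, e3, e2, e4, e6 (pending dropped), breaks at step 3 where e2 r() → 73 is illegal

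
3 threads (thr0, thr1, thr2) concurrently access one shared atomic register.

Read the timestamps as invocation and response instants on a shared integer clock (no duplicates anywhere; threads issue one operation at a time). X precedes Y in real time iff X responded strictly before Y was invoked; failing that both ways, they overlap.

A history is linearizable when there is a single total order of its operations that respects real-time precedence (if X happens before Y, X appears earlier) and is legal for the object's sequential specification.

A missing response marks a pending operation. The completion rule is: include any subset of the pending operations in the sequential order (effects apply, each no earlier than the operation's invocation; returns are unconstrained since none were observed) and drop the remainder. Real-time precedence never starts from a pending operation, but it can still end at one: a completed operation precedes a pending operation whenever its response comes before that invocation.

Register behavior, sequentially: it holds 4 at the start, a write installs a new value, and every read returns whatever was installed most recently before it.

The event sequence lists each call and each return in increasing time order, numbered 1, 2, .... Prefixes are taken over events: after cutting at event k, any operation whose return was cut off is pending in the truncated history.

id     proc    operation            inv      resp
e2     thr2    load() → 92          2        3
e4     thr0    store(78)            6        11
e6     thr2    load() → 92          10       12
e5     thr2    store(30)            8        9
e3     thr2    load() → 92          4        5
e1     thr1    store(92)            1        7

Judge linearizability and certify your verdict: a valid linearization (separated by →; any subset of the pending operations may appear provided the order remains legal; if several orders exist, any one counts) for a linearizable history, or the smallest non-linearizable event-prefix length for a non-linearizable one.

through event 11 a valid linearization exists; event 12 (e6 responding at time 12) ends that
checked exhaustively: 10 real-time-consistent orders of 6 completed operations, zero legal atomic register replays
e.g. e1, e2, e3, e4, e5, e6: illegal at step 6, since e6 load() → 92 cannot apply there
e.g. e1, e2, e3, e5, e4, e6: illegal at step 6, since e6 load() → 92 cannot apply there

not linearizable — minimal violating prefix: 12 events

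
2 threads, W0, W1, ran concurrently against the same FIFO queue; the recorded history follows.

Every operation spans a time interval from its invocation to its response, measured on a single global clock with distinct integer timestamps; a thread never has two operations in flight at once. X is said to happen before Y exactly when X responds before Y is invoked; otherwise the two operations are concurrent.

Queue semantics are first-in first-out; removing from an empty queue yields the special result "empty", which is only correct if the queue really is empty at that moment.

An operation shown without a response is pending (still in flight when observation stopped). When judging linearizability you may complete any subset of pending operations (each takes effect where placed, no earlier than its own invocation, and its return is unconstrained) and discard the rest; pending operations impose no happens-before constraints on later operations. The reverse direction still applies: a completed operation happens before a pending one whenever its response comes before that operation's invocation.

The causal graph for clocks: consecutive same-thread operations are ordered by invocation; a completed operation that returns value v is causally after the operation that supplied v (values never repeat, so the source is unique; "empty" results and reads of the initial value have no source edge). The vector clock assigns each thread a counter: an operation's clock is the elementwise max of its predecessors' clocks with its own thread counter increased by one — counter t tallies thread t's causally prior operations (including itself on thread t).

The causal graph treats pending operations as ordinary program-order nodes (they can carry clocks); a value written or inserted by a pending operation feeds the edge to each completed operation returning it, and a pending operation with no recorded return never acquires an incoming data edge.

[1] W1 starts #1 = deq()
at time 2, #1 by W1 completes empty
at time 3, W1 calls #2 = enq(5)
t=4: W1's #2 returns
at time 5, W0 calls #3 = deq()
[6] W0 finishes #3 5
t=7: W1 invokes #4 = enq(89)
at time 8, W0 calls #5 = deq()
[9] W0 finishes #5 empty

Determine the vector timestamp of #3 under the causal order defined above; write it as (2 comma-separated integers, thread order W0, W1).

VC(#1, invoked at 1): no causal predecessors; +1 on W1 → (0, 1)
#2, invoked 3, takes VC(#1)=(0, 1) under max, adds 1 for W1 → (0, 2)
#4, invoked 7, takes VC(#2)=(0, 2) under max, adds 1 for W1 → (0, 3)
#3, invoked 5, takes VC(#2)=(0, 2) under max, adds 1 for W0 → (1, 2)
#5, invoked 8, takes VC(#3)=(1, 2) under max, adds 1 for W0 → (2, 2)
target: VC(#3) = (1, 2)

(1, 2)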